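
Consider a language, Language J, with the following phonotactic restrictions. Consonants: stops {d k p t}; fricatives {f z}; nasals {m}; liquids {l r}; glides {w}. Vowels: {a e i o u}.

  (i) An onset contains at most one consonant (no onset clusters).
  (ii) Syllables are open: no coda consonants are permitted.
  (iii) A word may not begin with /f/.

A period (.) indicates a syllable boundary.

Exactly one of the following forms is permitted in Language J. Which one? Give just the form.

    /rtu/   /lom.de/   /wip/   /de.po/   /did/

/rtu/ — violates constraint (i): syllable 1 onset /rt/ has 2 consonants (> 1) → not permitted
/lom.de/ — violates constraint (ii): syllable 1 coda /m/ has 1 consonant (> 0) → not permitted
/wip/ — violates constraint (ii): syllable 1 coda /p/ has 1 consonant (> 0) → not permitted
/de.po/ — σ1 onset /d/, coda /∅/ ok; σ2 onset /p/, coda /∅/ ok → permitted
/did/ — violates constraint (ii): syllable 1 coda /d/ has 1 consonant (> 0) → not permitted

/de.po/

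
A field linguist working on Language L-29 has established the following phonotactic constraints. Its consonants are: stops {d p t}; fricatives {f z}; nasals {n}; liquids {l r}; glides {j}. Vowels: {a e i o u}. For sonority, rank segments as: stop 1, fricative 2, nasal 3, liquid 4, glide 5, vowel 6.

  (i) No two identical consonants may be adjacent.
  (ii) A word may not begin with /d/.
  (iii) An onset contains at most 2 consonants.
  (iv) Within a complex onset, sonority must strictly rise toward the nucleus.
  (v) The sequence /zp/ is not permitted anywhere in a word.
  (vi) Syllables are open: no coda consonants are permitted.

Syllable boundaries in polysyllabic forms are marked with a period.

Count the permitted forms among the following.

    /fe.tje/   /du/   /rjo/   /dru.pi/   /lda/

/fe.tje/ — σ1 onset /f/, coda /∅/ ok; σ2 onset /tj/ (1→5 rises), coda /∅/ ok → permitted
/du/ — violates constraint (ii): word begins with /d/ → not permitted
/rjo/ — σ1 onset /rj/ (4→5 rises), coda /∅/ ok → permitted
/dru.pi/ — violates constraint (ii): word begins with /d/ → not permitted
/lda/ — violates constraint (iv): syllable 1 onset /ld/: /l/ (liquid, 4) → /d/ (stop, 1) does not rise → not permitted
Permitted: /fe.tje/, /rjo/ → 2.

2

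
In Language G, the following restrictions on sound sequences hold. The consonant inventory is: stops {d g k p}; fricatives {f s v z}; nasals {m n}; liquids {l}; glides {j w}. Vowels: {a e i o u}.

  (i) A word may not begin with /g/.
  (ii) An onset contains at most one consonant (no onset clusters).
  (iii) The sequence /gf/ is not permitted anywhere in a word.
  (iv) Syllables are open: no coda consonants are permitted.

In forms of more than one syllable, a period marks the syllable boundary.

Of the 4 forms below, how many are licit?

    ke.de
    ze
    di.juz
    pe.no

3

ke.de — σ1 onset /k/, coda /∅/ ok; σ2 onset /d/, coda /∅/ ok → licit
ze — σ1 onset /z/, coda /∅/ ok → licit
di.juz — violates constraint (iv): syllable 2 coda /z/ has 1 consonant (> 0) → illicit
pe.no — σ1 onset /p/, coda /∅/ ok; σ2 onset /n/, coda /∅/ ok → licit
Licit: ke.de, ze, pe.no → 3.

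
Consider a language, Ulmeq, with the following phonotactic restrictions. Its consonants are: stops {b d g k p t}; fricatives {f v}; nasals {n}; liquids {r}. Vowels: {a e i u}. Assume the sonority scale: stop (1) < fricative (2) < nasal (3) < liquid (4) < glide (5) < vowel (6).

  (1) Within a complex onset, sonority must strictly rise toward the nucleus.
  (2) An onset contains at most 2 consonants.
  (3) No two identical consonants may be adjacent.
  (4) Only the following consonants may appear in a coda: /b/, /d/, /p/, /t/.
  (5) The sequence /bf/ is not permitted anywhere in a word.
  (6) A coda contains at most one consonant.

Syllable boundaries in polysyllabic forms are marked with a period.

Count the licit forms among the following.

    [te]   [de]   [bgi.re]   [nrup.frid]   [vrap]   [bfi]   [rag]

[te] — σ1 onset /t/, coda /∅/ ok → licit
[de] — σ1 onset /d/, coda /∅/ ok → licit
[bgi.re] — violates constraint 1: syllable 1 onset /bg/: /b/ (stop, 1) → /g/ (stop, 1) does not rise → illicit
[nrup.frid] — σ1 onset /nr/ (3→4 rises), coda /p/ ok; σ2 onset /fr/ (2→4 rises), coda /d/ ok → licit
[vrap] — σ1 onset /vr/ (2→4 rises), coda /p/ ok → licit
[bfi] — violates constraint 5: contains banned sequence /bf/ → illicit
[rag] — violates constraint 4: syllable 1 coda contains /g/, which is not a licensed coda consonant → illicit
Licit: [te], [de], [nrup.frid], [vrap] → 4.

4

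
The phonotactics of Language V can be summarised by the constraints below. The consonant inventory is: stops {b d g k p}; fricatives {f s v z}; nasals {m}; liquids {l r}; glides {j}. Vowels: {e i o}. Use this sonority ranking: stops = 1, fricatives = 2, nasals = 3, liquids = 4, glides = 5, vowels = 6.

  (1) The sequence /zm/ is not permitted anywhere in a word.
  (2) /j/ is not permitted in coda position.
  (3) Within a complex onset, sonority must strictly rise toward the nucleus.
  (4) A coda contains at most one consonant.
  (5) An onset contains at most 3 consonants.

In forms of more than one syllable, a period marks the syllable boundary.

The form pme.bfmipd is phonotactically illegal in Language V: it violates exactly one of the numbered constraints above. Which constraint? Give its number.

pme.bfmipd: syllable 2 coda /pd/ has 2 consonants (> 1).
This is a violation of constraint 4: "A coda contains at most one consonant."
The remaining constraints (1, 2, 3, 5) are satisfied.

4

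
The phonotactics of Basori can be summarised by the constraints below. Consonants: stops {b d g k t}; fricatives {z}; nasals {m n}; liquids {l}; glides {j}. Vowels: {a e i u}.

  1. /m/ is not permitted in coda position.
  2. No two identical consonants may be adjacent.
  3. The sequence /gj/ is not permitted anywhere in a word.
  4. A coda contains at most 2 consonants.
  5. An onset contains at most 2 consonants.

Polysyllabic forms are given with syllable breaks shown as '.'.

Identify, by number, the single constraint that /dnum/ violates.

1

/dnum/: syllable 1 coda contains /m/.
This is a violation of constraint 1: "/m/ is not permitted in coda position."
The remaining constraints (2, 3, 4, 5) are satisfied.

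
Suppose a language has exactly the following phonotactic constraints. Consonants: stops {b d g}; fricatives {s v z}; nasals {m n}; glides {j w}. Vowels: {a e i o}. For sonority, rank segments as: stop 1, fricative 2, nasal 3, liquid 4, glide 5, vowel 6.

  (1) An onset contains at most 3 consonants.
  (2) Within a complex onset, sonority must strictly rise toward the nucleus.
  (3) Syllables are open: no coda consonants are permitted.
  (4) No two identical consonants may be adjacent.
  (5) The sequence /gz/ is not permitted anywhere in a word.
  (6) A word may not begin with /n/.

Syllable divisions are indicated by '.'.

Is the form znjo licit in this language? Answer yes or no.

znjo — σ1 onset /znj/ (2→3→5 rises), coda /∅/ ok → licit

yes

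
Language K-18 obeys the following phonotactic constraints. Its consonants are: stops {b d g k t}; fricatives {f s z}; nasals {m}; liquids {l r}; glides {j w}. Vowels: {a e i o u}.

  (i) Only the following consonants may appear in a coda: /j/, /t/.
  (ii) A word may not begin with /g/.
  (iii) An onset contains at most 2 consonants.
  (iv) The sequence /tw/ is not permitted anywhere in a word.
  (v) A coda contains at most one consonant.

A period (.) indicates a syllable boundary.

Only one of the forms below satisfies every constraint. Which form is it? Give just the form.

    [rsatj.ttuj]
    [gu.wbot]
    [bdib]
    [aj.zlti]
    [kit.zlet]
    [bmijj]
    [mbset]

[kit.zlet]

[rsatj.ttuj] — violates constraint (v): syllable 1 coda /tj/ has 2 consonants (> 1) → illicit
[gu.wbot] — violates constraint (ii): word begins with /g/ → illicit
[bdib] — violates constraint (i): syllable 1 coda contains /b/, which is not a licensed coda consonant → illicit
[aj.zlti] — violates constraint (iii): syllable 2 onset /zlt/ has 3 consonants (> 2) → illicit
[kit.zlet] — σ1 onset /k/, coda /t/ ok; σ2 onset /zl/ (2C), coda /t/ ok → licit
[bmijj] — violates constraint (v): syllable 1 coda /jj/ has 2 consonants (> 1) → illicit
[mbset] — violates constraint (iii): syllable 1 onset /mbs/ has 3 consonants (> 2) → illicit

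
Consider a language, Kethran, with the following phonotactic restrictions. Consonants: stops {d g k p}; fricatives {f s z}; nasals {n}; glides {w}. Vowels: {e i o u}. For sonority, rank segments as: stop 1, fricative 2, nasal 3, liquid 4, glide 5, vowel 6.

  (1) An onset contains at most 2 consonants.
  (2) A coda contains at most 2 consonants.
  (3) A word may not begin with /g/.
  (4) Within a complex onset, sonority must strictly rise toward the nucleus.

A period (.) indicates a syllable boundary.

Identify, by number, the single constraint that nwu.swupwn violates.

2

nwu.swupwn: syllable 2 coda /pwn/ has 3 consonants (> 2).
This is a violation of constraint 2: "A coda contains at most 2 consonants."
The remaining constraints (1, 3, 4) are satisfied.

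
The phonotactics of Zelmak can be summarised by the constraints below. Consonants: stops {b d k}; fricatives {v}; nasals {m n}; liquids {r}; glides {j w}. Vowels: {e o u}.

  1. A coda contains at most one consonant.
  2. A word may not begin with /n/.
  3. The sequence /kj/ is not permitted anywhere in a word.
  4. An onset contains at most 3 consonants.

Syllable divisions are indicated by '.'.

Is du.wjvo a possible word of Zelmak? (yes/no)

yes

du.wjvo — σ1 onset /d/, coda /∅/ ok; σ2 onset /wjv/ (3C), coda /∅/ ok → phonotactically legal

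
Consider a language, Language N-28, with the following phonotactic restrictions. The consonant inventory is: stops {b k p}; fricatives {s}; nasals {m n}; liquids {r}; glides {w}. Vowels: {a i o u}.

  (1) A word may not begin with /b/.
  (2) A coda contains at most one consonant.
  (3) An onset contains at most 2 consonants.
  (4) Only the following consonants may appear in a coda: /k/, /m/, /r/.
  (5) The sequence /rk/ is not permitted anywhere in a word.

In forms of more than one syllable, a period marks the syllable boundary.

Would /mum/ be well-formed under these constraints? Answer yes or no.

yes

/mum/ — σ1 onset /m/, coda /m/ ok → well-formed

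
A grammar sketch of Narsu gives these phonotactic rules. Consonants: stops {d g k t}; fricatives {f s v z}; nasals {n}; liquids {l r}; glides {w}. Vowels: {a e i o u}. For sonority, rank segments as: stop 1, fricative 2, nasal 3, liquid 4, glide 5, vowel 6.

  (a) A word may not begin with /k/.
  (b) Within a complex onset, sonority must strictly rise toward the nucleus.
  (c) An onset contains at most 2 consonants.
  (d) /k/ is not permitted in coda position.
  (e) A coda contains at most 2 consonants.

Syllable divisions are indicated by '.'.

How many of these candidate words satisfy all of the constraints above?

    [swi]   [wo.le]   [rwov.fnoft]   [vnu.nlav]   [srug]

[swi] — σ1 onset /sw/ (2→5 rises), coda /∅/ ok → phonotactically legal
[wo.le] — σ1 onset /w/, coda /∅/ ok; σ2 onset /l/, coda /∅/ ok → phonotactically legal
[rwov.fnoft] — σ1 onset /rw/ (4→5 rises), coda /v/ ok; σ2 onset /fn/ (2→3 rises), coda /ft/ (2C) ok → phonotactically legal
[vnu.nlav] — σ1 onset /vn/ (2→3 rises), coda /∅/ ok; σ2 onset /nl/ (3→4 rises), coda /v/ ok → phonotactically legal
[srug] — σ1 onset /sr/ (2→4 rises), coda /g/ ok → phonotactically legal
Phonotactically legal: [swi], [wo.le], [rwov.fnoft], [vnu.nlav], [srug] → 5.

5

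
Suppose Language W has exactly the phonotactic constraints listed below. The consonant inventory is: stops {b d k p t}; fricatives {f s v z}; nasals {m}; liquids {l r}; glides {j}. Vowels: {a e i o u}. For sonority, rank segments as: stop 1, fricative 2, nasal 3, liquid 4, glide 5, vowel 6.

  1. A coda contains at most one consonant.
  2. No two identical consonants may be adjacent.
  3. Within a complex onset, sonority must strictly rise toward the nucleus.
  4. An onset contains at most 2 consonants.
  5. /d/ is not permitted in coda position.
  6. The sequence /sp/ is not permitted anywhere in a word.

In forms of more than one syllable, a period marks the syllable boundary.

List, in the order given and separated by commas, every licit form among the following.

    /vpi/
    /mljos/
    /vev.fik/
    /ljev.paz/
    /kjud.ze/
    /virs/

/vev.fik/, /ljev.paz/

/vpi/ — violates constraint 3: syllable 1 onset /vp/: /v/ (fricative, 2) → /p/ (stop, 1) does not rise → illicit
/mljos/ — violates constraint 4: syllable 1 onset /mlj/ has 3 consonants (> 2) → illicit
/vev.fik/ — σ1 onset /v/, coda /v/ ok; σ2 onset /f/, coda /k/ ok → licit
/ljev.paz/ — σ1 onset /lj/ (4→5 rises), coda /v/ ok; σ2 onset /p/, coda /z/ ok → licit
/kjud.ze/ — violates constraint 5: syllable 1 coda contains /d/ → illicit
/virs/ — violates constraint 1: syllable 1 coda /rs/ has 2 consonants (> 1) → illicit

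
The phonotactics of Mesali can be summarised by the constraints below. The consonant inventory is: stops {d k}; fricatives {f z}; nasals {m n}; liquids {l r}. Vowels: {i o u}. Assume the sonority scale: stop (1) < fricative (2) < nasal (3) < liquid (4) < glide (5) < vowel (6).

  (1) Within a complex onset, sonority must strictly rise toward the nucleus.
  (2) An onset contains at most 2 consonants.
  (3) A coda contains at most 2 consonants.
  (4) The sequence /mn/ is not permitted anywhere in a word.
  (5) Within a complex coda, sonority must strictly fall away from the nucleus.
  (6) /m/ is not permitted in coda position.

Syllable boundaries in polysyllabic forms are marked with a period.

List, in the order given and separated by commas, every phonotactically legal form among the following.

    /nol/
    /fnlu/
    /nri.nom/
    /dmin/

/nol/ — σ1 onset /n/, coda /l/ ok → phonotactically legal
/fnlu/ — violates constraint 2: syllable 1 onset /fnl/ has 3 consonants (> 2) → phonotactically illegal
/nri.nom/ — violates constraint 6: syllable 2 coda contains /m/ → phonotactically illegal
/dmin/ — σ1 onset /dm/ (1→3 rises), coda /n/ ok → phonotactically legal

/nol/, /dmin/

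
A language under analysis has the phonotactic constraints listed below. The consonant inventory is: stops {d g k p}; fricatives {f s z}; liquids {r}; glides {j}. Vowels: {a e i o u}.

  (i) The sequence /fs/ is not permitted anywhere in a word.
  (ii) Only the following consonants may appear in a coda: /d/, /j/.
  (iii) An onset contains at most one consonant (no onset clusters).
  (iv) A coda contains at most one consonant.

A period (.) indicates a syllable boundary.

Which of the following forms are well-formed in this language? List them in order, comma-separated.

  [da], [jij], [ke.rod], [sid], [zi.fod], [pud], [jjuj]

[da] — σ1 onset /d/, coda /∅/ ok → well-formed
[jij] — σ1 onset /j/, coda /j/ ok → well-formed
[ke.rod] — σ1 onset /k/, coda /∅/ ok; σ2 onset /r/, coda /d/ ok → well-formed
[sid] — σ1 onset /s/, coda /d/ ok → well-formed
[zi.fod] — σ1 onset /z/, coda /∅/ ok; σ2 onset /f/, coda /d/ ok → well-formed
[pud] — σ1 onset /p/, coda /d/ ok → well-formed
[jjuj] — violates constraint (iii): syllable 1 onset /jj/ has 2 consonants (> 1) → ill-formed

[da], [jij], [ke.rod], [sid], [zi.fod], [pud]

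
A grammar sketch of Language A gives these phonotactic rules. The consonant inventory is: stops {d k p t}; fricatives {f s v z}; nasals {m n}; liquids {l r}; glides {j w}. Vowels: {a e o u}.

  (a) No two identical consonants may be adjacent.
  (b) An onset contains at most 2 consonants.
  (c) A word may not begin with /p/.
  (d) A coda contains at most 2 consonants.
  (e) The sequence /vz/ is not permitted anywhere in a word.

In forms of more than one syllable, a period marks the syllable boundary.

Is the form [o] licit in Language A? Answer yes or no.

yes

[o] — σ1 onset /∅/, coda /∅/ ok → licit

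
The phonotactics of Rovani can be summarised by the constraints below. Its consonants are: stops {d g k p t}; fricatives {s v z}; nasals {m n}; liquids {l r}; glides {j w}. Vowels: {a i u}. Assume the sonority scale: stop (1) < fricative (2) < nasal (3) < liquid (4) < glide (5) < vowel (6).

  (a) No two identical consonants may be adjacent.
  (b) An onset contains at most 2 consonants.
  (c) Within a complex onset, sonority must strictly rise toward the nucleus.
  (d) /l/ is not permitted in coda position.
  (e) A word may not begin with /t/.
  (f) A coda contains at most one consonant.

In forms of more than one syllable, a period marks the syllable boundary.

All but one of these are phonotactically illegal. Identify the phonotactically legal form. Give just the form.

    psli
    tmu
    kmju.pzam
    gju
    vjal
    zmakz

psli — violates constraint (b): syllable 1 onset /psl/ has 3 consonants (> 2) → phonotactically illegal
tmu — violates constraint (e): word begins with /t/ → phonotactically illegal
kmju.pzam — violates constraint (b): syllable 1 onset /kmj/ has 3 consonants (> 2) → phonotactically illegal
gju — σ1 onset /gj/ (1→5 rises), coda /∅/ ok → phonotactically legal
vjal — violates constraint (d): syllable 1 coda contains /l/ → phonotactically illegal
zmakz — violates constraint (f): syllable 1 coda /kz/ has 2 consonants (> 1) → phonotactically illegal

gju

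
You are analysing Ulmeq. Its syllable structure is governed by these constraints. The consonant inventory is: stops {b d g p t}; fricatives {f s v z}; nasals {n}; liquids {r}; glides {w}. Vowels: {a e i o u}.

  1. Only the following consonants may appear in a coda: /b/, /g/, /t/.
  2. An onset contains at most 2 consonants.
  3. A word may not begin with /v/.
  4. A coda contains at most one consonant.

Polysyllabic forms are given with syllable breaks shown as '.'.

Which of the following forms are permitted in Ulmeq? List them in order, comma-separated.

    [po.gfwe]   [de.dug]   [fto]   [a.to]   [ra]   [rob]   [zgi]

[de.dug], [fto], [a.to], [ra], [rob], [zgi]

[po.gfwe] — violates constraint 2: syllable 2 onset /gfw/ has 3 consonants (> 2) → not permitted
[de.dug] — σ1 onset /d/, coda /∅/ ok; σ2 onset /d/, coda /g/ ok → permitted
[fto] — σ1 onset /ft/ (2C), coda /∅/ ok → permitted
[a.to] — σ1 onset /∅/, coda /∅/ ok; σ2 onset /t/, coda /∅/ ok → permitted
[ra] — σ1 onset /r/, coda /∅/ ok → permitted
[rob] — σ1 onset /r/, coda /b/ ok → permitted
[zgi] — σ1 onset /zg/ (2C), coda /∅/ ok → permitted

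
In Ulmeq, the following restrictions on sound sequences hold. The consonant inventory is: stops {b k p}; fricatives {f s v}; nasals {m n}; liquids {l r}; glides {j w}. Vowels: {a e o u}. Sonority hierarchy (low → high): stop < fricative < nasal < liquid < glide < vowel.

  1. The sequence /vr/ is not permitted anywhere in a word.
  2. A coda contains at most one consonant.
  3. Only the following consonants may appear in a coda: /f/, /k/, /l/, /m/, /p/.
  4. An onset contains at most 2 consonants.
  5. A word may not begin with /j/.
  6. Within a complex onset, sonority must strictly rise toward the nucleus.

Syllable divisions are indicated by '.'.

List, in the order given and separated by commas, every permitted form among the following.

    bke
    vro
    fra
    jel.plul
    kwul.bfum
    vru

fra, kwul.bfum

bke — violates constraint 6: syllable 1 onset /bk/: /b/ (stop, 1) → /k/ (stop, 1) does not rise → not permitted
vro — violates constraint 1: contains banned sequence /vr/ → not permitted
fra — σ1 onset /fr/ (2→4 rises), coda /∅/ ok → permitted
jel.plul — violates constraint 5: word begins with /j/ → not permitted
kwul.bfum — σ1 onset /kw/ (1→5 rises), coda /l/ ok; σ2 onset /bf/ (1→2 rises), coda /m/ ok → permitted
vru — violates constraint 1: contains banned sequence /vr/ → not permitted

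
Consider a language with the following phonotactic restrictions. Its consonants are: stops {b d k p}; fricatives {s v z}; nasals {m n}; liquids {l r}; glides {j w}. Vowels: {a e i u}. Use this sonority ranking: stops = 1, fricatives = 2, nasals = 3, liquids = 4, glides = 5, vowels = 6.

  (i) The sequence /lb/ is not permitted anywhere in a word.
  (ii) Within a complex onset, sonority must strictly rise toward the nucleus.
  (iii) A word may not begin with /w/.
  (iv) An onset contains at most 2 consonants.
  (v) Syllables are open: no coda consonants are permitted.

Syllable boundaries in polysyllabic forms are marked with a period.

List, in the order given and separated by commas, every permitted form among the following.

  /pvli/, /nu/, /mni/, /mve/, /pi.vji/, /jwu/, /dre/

/nu/, /pi.vji/, /dre/

/pvli/ — violates constraint (iv): syllable 1 onset /pvl/ has 3 consonants (> 2) → not permitted
/nu/ — σ1 onset /n/, coda /∅/ ok → permitted
/mni/ — violates constraint (ii): syllable 1 onset /mn/: /m/ (nasal, 3) → /n/ (nasal, 3) does not rise → not permitted
/mve/ — violates constraint (ii): syllable 1 onset /mv/: /m/ (nasal, 3) → /v/ (fricative, 2) does not rise → not permitted
/pi.vji/ — σ1 onset /p/, coda /∅/ ok; σ2 onset /vj/ (2→5 rises), coda /∅/ ok → permitted
/jwu/ — violates constraint (ii): syllable 1 onset /jw/: /j/ (glide, 5) → /w/ (glide, 5) does not rise → not permitted
/dre/ — σ1 onset /dr/ (1→4 rises), coda /∅/ ok → permitted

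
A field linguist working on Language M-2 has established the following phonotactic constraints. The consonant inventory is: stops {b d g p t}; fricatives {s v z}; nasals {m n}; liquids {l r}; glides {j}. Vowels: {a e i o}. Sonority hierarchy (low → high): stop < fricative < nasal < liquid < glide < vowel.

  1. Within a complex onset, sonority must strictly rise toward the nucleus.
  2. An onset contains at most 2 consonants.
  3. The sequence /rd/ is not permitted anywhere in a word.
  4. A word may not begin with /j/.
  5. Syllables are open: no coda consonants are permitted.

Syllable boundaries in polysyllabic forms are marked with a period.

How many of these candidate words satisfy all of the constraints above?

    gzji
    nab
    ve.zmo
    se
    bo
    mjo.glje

3

gzji — violates constraint 2: syllable 1 onset /gzj/ has 3 consonants (> 2) → phonotactically illegal
nab — violates constraint 5: syllable 1 coda /b/ has 1 consonant (> 0) → phonotactically illegal
ve.zmo — σ1 onset /v/, coda /∅/ ok; σ2 onset /zm/ (2→3 rises), coda /∅/ ok → phonotactically legal
se — σ1 onset /s/, coda /∅/ ok → phonotactically legal
bo — σ1 onset /b/, coda /∅/ ok → phonotactically legal
mjo.glje — violates constraint 2: syllable 2 onset /glj/ has 3 consonants (> 2) → phonotactically illegal
Phonotactically legal: ve.zmo, se, bo → 3.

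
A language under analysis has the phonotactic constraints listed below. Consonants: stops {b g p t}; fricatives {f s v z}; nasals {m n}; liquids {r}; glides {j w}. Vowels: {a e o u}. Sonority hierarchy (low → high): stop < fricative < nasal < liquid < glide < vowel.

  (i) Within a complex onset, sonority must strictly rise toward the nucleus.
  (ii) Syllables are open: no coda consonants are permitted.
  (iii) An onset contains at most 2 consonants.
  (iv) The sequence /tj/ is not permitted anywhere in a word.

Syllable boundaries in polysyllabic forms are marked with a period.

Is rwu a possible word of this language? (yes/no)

rwu — σ1 onset /rw/ (4→5 rises), coda /∅/ ok → licit

yes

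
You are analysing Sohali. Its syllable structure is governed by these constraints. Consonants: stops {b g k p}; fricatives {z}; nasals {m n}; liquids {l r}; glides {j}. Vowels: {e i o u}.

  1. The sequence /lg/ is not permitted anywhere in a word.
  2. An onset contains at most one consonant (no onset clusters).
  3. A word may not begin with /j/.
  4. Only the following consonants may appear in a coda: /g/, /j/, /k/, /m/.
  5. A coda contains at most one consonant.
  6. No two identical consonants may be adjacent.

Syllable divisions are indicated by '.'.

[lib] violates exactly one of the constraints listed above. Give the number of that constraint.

4

[lib]: syllable 1 coda contains /b/, which is not a licensed coda consonant.
This is a violation of constraint 4: "Only the following consonants may appear in a coda: /g/, /j/, /k/, /m/."
The remaining constraints (1, 2, 3, 5, 6) are satisfied.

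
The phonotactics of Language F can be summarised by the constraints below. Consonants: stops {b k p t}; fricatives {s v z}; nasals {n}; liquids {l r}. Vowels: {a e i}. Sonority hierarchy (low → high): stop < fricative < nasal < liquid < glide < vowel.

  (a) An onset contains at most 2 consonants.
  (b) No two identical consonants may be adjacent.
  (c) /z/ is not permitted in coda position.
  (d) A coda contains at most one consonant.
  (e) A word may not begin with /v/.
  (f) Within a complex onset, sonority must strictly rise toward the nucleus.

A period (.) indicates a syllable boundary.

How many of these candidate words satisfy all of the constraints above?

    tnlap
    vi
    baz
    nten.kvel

tnlap — violates constraint (a): syllable 1 onset /tnl/ has 3 consonants (> 2) → phonotactically illegal
vi — violates constraint (e): word begins with /v/ → phonotactically illegal
baz — violates constraint (c): syllable 1 coda contains /z/ → phonotactically illegal
nten.kvel — violates constraint (f): syllable 1 onset /nt/: /n/ (nasal, 3) → /t/ (stop, 1) does not rise → phonotactically illegal
No form is phonotactically legal → 0.

0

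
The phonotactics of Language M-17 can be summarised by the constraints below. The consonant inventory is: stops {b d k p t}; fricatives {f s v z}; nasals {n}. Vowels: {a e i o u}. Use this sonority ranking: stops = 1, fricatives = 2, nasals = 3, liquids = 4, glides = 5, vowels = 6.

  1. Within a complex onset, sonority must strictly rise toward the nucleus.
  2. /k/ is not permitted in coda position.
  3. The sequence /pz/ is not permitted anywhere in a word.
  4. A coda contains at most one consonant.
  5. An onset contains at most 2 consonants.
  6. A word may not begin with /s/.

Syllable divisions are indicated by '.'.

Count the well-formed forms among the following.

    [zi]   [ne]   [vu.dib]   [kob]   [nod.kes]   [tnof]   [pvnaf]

[zi] — σ1 onset /z/, coda /∅/ ok → well-formed
[ne] — σ1 onset /n/, coda /∅/ ok → well-formed
[vu.dib] — σ1 onset /v/, coda /∅/ ok; σ2 onset /d/, coda /b/ ok → well-formed
[kob] — σ1 onset /k/, coda /b/ ok → well-formed
[nod.kes] — σ1 onset /n/, coda /d/ ok; σ2 onset /k/, coda /s/ ok → well-formed
[tnof] — σ1 onset /tn/ (1→3 rises), coda /f/ ok → well-formed
[pvnaf] — violates constraint 5: syllable 1 onset /pvn/ has 3 consonants (> 2) → ill-formed
Well-formed: [zi], [ne], [vu.dib], [kob], [nod.kes], [tnof] → 6.

6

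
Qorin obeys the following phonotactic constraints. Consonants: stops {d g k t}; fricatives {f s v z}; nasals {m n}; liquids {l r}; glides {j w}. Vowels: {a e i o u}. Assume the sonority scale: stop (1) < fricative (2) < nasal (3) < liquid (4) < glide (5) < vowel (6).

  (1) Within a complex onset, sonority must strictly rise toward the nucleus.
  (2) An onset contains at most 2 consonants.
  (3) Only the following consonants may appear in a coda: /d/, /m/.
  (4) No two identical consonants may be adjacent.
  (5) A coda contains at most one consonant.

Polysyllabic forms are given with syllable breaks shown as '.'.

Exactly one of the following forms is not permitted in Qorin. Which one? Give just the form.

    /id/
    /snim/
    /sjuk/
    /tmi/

/sjuk/

/id/ — σ1 onset /∅/, coda /d/ ok → permitted
/snim/ — σ1 onset /sn/ (2→3 rises), coda /m/ ok → permitted
/sjuk/ — violates constraint 3: syllable 1 coda contains /k/, which is not a licensed coda consonant → not permitted
/tmi/ — σ1 onset /tm/ (1→3 rises), coda /∅/ ok → permitted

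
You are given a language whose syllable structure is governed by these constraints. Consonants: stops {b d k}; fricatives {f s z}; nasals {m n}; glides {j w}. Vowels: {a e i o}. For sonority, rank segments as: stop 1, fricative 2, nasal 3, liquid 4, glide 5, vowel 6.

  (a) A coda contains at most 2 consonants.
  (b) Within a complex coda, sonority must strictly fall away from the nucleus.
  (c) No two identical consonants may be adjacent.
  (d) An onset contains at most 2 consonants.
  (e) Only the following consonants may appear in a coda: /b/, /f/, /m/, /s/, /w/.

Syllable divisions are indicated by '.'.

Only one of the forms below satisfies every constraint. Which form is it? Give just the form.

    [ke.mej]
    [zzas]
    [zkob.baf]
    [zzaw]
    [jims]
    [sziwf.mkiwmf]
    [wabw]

[ke.mej] — violates constraint (e): syllable 2 coda contains /j/, which is not a licensed coda consonant → not permitted
[zzas] — violates constraint (c): adjacent identical consonants /zz/ → not permitted
[zkob.baf] — violates constraint (c): adjacent identical consonants /bb/ → not permitted
[zzaw] — violates constraint (c): adjacent identical consonants /zz/ → not permitted
[jims] — σ1 onset /j/, coda /ms/ (3→2 falls) ok → permitted
[sziwf.mkiwmf] — violates constraint (a): syllable 2 coda /wmf/ has 3 consonants (> 2) → not permitted
[wabw] — violates constraint (b): syllable 1 coda /bw/: /b/ (stop, 1) → /w/ (glide, 5) does not fall → not permitted

[jims]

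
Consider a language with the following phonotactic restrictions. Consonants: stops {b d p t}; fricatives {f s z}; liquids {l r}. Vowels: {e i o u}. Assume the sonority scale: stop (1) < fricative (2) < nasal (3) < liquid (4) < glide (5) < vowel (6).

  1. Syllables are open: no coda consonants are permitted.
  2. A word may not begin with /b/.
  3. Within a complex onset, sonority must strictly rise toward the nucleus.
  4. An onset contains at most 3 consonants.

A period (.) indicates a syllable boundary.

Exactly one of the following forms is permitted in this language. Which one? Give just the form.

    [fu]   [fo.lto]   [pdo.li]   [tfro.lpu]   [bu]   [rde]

[fu]

[fu] — σ1 onset /f/, coda /∅/ ok → permitted
[fo.lto] — violates constraint 3: syllable 2 onset /lt/: /l/ (liquid, 4) → /t/ (stop, 1) does not rise → not permitted
[pdo.li] — violates constraint 3: syllable 1 onset /pd/: /p/ (stop, 1) → /d/ (stop, 1) does not rise → not permitted
[tfro.lpu] — violates constraint 3: syllable 2 onset /lp/: /l/ (liquid, 4) → /p/ (stop, 1) does not rise → not permitted
[bu] — violates constraint 2: word begins with /b/ → not permitted
[rde] — violates constraint 3: syllable 1 onset /rd/: /r/ (liquid, 4) → /d/ (stop, 1) does not rise → not permitted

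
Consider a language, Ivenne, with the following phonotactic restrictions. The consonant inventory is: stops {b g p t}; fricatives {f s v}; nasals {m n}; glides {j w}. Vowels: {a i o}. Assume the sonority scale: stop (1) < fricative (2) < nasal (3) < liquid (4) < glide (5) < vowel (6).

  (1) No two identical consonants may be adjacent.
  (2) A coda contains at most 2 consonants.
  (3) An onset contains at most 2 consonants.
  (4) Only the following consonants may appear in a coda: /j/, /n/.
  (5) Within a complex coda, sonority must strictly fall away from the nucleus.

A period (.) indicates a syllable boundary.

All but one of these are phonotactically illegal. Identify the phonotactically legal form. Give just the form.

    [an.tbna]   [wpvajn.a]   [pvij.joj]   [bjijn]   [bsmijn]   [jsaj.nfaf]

[an.tbna] — violates constraint 3: syllable 2 onset /tbn/ has 3 consonants (> 2) → phonotactically illegal
[wpvajn.a] — violates constraint 3: syllable 1 onset /wpv/ has 3 consonants (> 2) → phonotactically illegal
[pvij.joj] — violates constraint 1: adjacent identical consonants /jj/ → phonotactically illegal
[bjijn] — σ1 onset /bj/ (2C), coda /jn/ (5→3 falls) ok → phonotactically legal
[bsmijn] — violates constraint 3: syllable 1 onset /bsm/ has 3 consonants (> 2) → phonotactically illegal
[jsaj.nfaf] — violates constraint 4: syllable 2 coda contains /f/, which is not a licensed coda consonant → phonotactically illegal

[bjijn]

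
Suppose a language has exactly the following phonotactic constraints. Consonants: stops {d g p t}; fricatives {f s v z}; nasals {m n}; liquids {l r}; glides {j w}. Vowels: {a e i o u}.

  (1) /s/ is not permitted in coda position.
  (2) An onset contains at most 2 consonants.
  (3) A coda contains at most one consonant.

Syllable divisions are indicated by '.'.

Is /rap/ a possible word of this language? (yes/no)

yes

/rap/ — σ1 onset /r/, coda /p/ ok → phonotactically legal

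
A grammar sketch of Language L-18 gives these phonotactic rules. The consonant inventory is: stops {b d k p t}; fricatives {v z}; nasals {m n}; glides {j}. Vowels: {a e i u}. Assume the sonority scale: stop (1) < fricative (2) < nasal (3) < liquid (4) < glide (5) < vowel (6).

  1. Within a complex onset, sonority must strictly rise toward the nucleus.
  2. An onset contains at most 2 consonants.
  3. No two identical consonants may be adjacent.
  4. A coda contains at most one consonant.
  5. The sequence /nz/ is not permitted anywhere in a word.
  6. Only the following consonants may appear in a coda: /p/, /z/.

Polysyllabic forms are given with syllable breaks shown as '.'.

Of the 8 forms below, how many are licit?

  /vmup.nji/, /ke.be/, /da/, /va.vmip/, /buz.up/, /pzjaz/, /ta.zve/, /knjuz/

5

/vmup.nji/ — σ1 onset /vm/ (2→3 rises), coda /p/ ok; σ2 onset /nj/ (3→5 rises), coda /∅/ ok → licit
/ke.be/ — σ1 onset /k/, coda /∅/ ok; σ2 onset /b/, coda /∅/ ok → licit
/da/ — σ1 onset /d/, coda /∅/ ok → licit
/va.vmip/ — σ1 onset /v/, coda /∅/ ok; σ2 onset /vm/ (2→3 rises), coda /p/ ok → licit
/buz.up/ — σ1 onset /b/, coda /z/ ok; σ2 onset /∅/, coda /p/ ok → licit
/pzjaz/ — violates constraint 2: syllable 1 onset /pzj/ has 3 consonants (> 2) → illicit
/ta.zve/ — violates constraint 1: syllable 2 onset /zv/: /z/ (fricative, 2) → /v/ (fricative, 2) does not rise → illicit
/knjuz/ — violates constraint 2: syllable 1 onset /knj/ has 3 consonants (> 2) → illicit
Licit: /vmup.nji/, /ke.be/, /da/, /va.vmip/, /buz.up/ → 5.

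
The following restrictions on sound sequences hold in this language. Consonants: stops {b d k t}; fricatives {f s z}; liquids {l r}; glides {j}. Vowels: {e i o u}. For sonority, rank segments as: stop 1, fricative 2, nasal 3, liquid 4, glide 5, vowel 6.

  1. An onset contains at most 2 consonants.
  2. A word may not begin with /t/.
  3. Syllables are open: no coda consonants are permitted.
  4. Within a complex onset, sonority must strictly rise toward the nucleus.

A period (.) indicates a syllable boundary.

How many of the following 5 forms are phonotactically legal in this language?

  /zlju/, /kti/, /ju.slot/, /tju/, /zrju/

0

/zlju/ — violates constraint 1: syllable 1 onset /zlj/ has 3 consonants (> 2) → phonotactically illegal
/kti/ — violates constraint 4: syllable 1 onset /kt/: /k/ (stop, 1) → /t/ (stop, 1) does not rise → phonotactically illegal
/ju.slot/ — violates constraint 3: syllable 2 coda /t/ has 1 consonant (> 0) → phonotactically illegal
/tju/ — violates constraint 2: word begins with /t/ → phonotactically illegal
/zrju/ — violates constraint 1: syllable 1 onset /zrj/ has 3 consonants (> 2) → phonotactically illegal
No form is phonotactically legal → 0.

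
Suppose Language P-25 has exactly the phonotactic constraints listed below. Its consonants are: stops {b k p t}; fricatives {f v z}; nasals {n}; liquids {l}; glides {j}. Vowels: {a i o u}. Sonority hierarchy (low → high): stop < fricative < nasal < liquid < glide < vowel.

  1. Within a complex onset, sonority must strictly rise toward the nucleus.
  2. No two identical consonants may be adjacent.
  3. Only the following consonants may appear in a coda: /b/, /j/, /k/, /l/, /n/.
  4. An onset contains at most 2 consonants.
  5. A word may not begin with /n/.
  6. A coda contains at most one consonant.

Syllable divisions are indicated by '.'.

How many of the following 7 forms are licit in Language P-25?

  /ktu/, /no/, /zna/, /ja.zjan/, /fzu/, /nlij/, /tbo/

2

/ktu/ — violates constraint 1: syllable 1 onset /kt/: /k/ (stop, 1) → /t/ (stop, 1) does not rise → illicit
/no/ — violates constraint 5: word begins with /n/ → illicit
/zna/ — σ1 onset /zn/ (2→3 rises), coda /∅/ ok → licit
/ja.zjan/ — σ1 onset /j/, coda /∅/ ok; σ2 onset /zj/ (2→5 rises), coda /n/ ok → licit
/fzu/ — violates constraint 1: syllable 1 onset /fz/: /f/ (fricative, 2) → /z/ (fricative, 2) does not rise → illicit
/nlij/ — violates constraint 5: word begins with /n/ → illicit
/tbo/ — violates constraint 1: syllable 1 onset /tb/: /t/ (stop, 1) → /b/ (stop, 1) does not rise → illicit
Licit: /zna/, /ja.zjan/ → 2.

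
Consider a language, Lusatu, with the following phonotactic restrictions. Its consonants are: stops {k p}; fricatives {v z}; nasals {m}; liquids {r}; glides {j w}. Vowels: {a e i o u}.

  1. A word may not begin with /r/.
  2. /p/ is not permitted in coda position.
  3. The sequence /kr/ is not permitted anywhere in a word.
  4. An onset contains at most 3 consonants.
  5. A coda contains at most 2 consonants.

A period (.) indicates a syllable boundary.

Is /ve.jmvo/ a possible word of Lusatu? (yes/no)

yes

/ve.jmvo/ — σ1 onset /v/, coda /∅/ ok; σ2 onset /jmv/ (3C), coda /∅/ ok → phonotactically legal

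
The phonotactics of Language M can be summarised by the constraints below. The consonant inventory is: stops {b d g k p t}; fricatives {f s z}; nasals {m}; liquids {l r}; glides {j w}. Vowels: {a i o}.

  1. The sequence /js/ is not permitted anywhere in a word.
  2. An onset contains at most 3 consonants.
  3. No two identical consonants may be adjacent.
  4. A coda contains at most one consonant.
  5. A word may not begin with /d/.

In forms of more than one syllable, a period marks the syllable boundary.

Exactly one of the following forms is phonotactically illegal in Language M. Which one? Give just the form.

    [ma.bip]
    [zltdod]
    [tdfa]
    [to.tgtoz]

[zltdod]

[ma.bip] — σ1 onset /m/, coda /∅/ ok; σ2 onset /b/, coda /p/ ok → phonotactically legal
[zltdod] — violates constraint 2: syllable 1 onset /zltd/ has 4 consonants (> 3) → phonotactically illegal
[tdfa] — σ1 onset /tdf/ (3C), coda /∅/ ok → phonotactically legal
[to.tgtoz] — σ1 onset /t/, coda /∅/ ok; σ2 onset /tgt/ (3C), coda /z/ ok → phonotactically legal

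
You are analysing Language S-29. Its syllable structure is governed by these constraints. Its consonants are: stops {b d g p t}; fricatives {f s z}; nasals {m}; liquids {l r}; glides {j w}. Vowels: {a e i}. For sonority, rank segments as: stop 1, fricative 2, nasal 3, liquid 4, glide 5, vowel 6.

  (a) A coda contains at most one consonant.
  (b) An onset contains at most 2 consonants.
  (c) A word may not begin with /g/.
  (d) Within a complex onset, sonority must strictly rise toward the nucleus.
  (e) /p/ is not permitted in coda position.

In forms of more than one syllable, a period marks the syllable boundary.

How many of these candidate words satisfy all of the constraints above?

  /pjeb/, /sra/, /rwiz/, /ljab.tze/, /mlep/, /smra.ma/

4

/pjeb/ — σ1 onset /pj/ (1→5 rises), coda /b/ ok → permitted
/sra/ — σ1 onset /sr/ (2→4 rises), coda /∅/ ok → permitted
/rwiz/ — σ1 onset /rw/ (4→5 rises), coda /z/ ok → permitted
/ljab.tze/ — σ1 onset /lj/ (4→5 rises), coda /b/ ok; σ2 onset /tz/ (1→2 rises), coda /∅/ ok → permitted
/mlep/ — violates constraint (e): syllable 1 coda contains /p/ → not permitted
/smra.ma/ — violates constraint (b): syllable 1 onset /smr/ has 3 consonants (> 2) → not permitted
Permitted: /pjeb/, /sra/, /rwiz/, /ljab.tze/ → 4.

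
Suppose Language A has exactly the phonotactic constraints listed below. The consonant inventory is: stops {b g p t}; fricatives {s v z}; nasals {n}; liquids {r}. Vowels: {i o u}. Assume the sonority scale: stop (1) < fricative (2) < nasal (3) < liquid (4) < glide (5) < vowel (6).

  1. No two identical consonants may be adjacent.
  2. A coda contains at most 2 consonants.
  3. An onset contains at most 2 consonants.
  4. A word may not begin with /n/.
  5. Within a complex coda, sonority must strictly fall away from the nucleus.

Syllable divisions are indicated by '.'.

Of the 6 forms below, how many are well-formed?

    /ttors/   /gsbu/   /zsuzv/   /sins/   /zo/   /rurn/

3

/ttors/ — violates constraint 1: adjacent identical consonants /tt/ → ill-formed
/gsbu/ — violates constraint 3: syllable 1 onset /gsb/ has 3 consonants (> 2) → ill-formed
/zsuzv/ — violates constraint 5: syllable 1 coda /zv/: /z/ (fricative, 2) → /v/ (fricative, 2) does not fall → ill-formed
/sins/ — σ1 onset /s/, coda /ns/ (3→2 falls) ok → well-formed
/zo/ — σ1 onset /z/, coda /∅/ ok → well-formed
/rurn/ — σ1 onset /r/, coda /rn/ (4→3 falls) ok → well-formed
Well-formed: /sins/, /zo/, /rurn/ → 3.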